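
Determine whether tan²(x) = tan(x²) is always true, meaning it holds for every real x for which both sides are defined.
No, this is NOT an identity.

Claim: tan²(x) = tan(x²).
Test a specific point where both sides are defined: x = -π/4.
LHS = tan²(x) ≈ 1.0000
RHS = tan(x²) ≈ 0.7092
Since 1.0000 ≠ 0.7092, the equation fails at this point, so it cannot hold for every real x for which both sides are defined.
tan²(x) means (tan x)², squaring the output; tan(x²) squares the input. These are different functions.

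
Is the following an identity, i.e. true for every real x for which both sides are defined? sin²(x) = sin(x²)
No, this is NOT an identity.

Claim: sin²(x) = sin(x²).
Test a specific point where both sides are defined: x = π/2.
LHS = sin²(x) ≈ 1.0000
RHS = sin(x²) ≈ 0.6243
Since 1.0000 ≠ 0.6243, the equation fails at this point, so it cannot hold for every real x for which both sides are defined.
sin²(x) means (sin x)², squaring the output; sin(x²) squares the input. These are different functions.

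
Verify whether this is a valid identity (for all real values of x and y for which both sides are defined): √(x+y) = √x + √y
No, this is NOT an identity.

Claim: √(x+y) = √x + √y.
Test a specific point where both sides are defined: x = 3, y = 4.
LHS = √(x+y) ≈ 2.6458
RHS = √x + √y ≈ 3.7321
Since 2.6458 ≠ 3.7321, the equation fails at this point, so it cannot hold for all real values of x and y for which both sides are defined.
Squaring the right side gives x + 2√(xy) + y, not x + y.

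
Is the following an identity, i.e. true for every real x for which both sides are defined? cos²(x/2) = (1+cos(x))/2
Claim: cos²(x/2) = (1+cos(x))/2.
Reasoning: Use cos(2θ) = 2cos²θ - 1 with θ = x/2: cos(x) = 2cos²(x/2) - 1. Solving for cos²(x/2) gives (1 + cos(x))/2.
So the two sides agree for every real x for which both sides are defined.

Conclusion: Yes, this is an identity.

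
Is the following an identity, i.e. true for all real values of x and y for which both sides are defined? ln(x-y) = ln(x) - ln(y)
Claim: ln(x-y) = ln(x) - ln(y).
Test a specific point where both sides are defined: x = 3, y = 2.
LHS = ln(x-y) ≈ 0.0000
RHS = ln(x) - ln(y) ≈ 0.4055
Since 0.0000 ≠ 0.4055, the equation fails at this point, so it cannot hold for all real values of x and y for which both sides are defined.
ln(x) - ln(y) = ln(x/y), not ln(x-y).

Conclusion: No, this is NOT an identity.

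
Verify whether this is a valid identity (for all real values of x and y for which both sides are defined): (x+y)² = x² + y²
No, this is NOT an identity.

Claim: (x+y)² = x² + y².
Test a specific point where both sides are defined: x = 3, y = 2.
LHS = (x+y)² ≈ 25.0000
RHS = x² + y² ≈ 13.0000
Since 25.0000 ≠ 13.0000, the equation fails at this point, so it cannot hold for all real values of x and y for which both sides are defined.
The correct expansion is (x+y)² = x² + 2xy + y²; the cross term 2xy is missing.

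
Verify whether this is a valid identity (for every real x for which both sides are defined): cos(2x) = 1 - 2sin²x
Claim: cos(2x) = 1 - 2sin²x.
Reasoning: cos(2x) = cos²x - sin²x. Replace cos²x by 1 - sin²x: (1 - sin²x) - sin²x = 1 - 2sin²x.
So the two sides agree for every real x for which both sides are defined.

Conclusion: Yes, this is an identity.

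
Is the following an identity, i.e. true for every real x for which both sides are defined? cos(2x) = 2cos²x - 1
Yes, this is an identity.

Claim: cos(2x) = 2cos²x - 1.
Reasoning: cos(2x) = cos²x - sin²x. Replace sin²x by 1 - cos²x: cos²x - (1 - cos²x) = 2cos²x - 1.
So the two sides agree for every real x for which both sides are defined.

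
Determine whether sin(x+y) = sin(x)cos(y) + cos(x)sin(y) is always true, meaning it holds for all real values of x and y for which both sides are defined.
Yes, this is an identity.

Claim: sin(x+y) = sin(x)cos(y) + cos(x)sin(y).
Reasoning: By Euler's formula e^(i(x+y)) = e^(ix)·e^(iy) = (cos x + i·sin x)(cos y + i·sin y). The imaginary part of the left side is sin(x+y); the imaginary part of the product is sin(x)cos(y) + cos(x)sin(y).
So the two sides agree for all real values of x and y for which both sides are defined.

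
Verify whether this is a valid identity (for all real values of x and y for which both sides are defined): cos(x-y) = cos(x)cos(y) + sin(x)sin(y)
Claim: cos(x-y) = cos(x)cos(y) + sin(x)sin(y).
Reasoning: Replace y by -y in cos(x+y) = cos(x)cos(y) - sin(x)sin(y) and use cos(-y) = cos(y), sin(-y) = -sin(y): cos(x-y) = cos(x)cos(y) + sin(x)sin(y).
So the two sides agree for all real values of x and y for which both sides are defined.

Conclusion: Yes, this is an identity.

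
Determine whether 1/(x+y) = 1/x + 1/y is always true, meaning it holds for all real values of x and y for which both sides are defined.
Claim: 1/(x+y) = 1/x + 1/y.
Test a specific point where both sides are defined: x = 1, y = -3.
LHS = 1/(x+y) ≈ -0.5000
RHS = 1/x + 1/y ≈ 0.6667
Since -0.5000 ≠ 0.6667, the equation fails at this point, so it cannot hold for all real values of x and y for which both sides are defined.
1/x + 1/y = (x+y)/(xy), which is not 1/(x+y).

Conclusion: No, this is NOT an identity.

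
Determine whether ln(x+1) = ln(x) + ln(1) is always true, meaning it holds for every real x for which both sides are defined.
Claim: ln(x+1) = ln(x) + ln(1).
Test a specific point where both sides are defined: x = 1.
LHS = ln(x+1) ≈ 0.6931
RHS = ln(x) + ln(1) ≈ 0.0000
Since 0.6931 ≠ 0.0000, the equation fails at this point, so it cannot hold for every real x for which both sides are defined.
ln(1) = 0, so the right side is just ln(x), which differs from ln(x+1).

Conclusion: No, this is NOT an identity.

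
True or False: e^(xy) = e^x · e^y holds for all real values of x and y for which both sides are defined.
Claim: e^(xy) = e^x · e^y.
Test a specific point where both sides are defined: x = 3, y = -3.
LHS = e^(xy) ≈ 0.0001
RHS = e^x · e^y ≈ 1.0000
Since 0.0001 ≠ 1.0000, the equation fails at this point, so it cannot hold for all real values of x and y for which both sides are defined.
e^x · e^y = e^(x+y), not e^(xy).

Conclusion: False.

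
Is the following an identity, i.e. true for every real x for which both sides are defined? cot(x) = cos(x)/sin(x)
Claim: cot(x) = cos(x)/sin(x).
Reasoning: cot(x) is defined as 1/tan(x) = 1/(sin(x)/cos(x)) = cos(x)/sin(x), wherever sin(x) ≠ 0.
So the two sides agree for every real x for which both sides are defined.

Conclusion: Yes, this is an identity.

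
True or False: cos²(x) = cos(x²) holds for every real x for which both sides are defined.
Claim: cos²(x) = cos(x²).
Test a specific point where both sides are defined: x = -π/4.
LHS = cos²(x) ≈ 0.5000
RHS = cos(x²) ≈ 0.8157
Since 0.5000 ≠ 0.8157, the equation fails at this point, so it cannot hold for every real x for which both sides are defined.
cos²(x) means (cos x)², squaring the output; cos(x²) squares the input. These are different functions.

Conclusion: False.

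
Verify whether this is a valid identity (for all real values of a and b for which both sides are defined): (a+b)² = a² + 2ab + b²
Claim: (a+b)² = a² + 2ab + b².
Reasoning: Expand: (a+b)² = (a+b)(a+b) = a·a + a·b + b·a + b·b = a² + 2ab + b².
So the two sides agree for all real values of a and b for which both sides are defined.

Conclusion: Yes, this is an identity.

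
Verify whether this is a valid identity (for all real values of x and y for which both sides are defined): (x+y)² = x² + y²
Claim: (x+y)² = x² + y².
Test a specific point where both sides are defined: x = 4, y = -2.
LHS = (x+y)² ≈ 4.0000
RHS = x² + y² ≈ 20.0000
Since 4.0000 ≠ 20.0000, the equation fails at this point, so it cannot hold for all real values of x and y for which both sides are defined.
The correct expansion is (x+y)² = x² + 2xy + y²; the cross term 2xy is missing.

Conclusion: No, this is NOT an identity.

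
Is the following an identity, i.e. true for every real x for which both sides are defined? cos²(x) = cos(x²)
No, this is NOT an identity.

Claim: cos²(x) = cos(x²).
Test a specific point where both sides are defined: x = -π/3.
LHS = cos²(x) ≈ 0.2500
RHS = cos(x²) ≈ 0.4566
Since 0.2500 ≠ 0.4566, the equation fails at this point, so it cannot hold for every real x for which both sides are defined.
cos²(x) means (cos x)², squaring the output; cos(x²) squares the input. These are different functions.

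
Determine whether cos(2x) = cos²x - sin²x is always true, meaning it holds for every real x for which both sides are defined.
Claim: cos(2x) = cos²x - sin²x.
Reasoning: Put y = x in the addition formula cos(x+y) = cos(x)cos(y) - sin(x)sin(y): cos(2x) = cos²x - sin²x.
So the two sides agree for every real x for which both sides are defined.

Conclusion: Yes, this is an identity.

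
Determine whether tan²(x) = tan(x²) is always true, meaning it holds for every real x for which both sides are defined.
Claim: tan²(x) = tan(x²).
Test a specific point where both sides are defined: x = π.
LHS = tan²(x) ≈ 0.0000
RHS = tan(x²) ≈ 0.4767
Since 0.0000 ≠ 0.4767, the equation fails at this point, so it cannot hold for every real x for which both sides are defined.
tan²(x) means (tan x)², squaring the output; tan(x²) squares the input. These are different functions.

Conclusion: No, this is NOT an identity.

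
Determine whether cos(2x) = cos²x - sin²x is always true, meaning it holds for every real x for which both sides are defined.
Yes, this is an identity.

Claim: cos(2x) = cos²x - sin²x.
Reasoning: Put y = x in the addition formula cos(x+y) = cos(x)cos(y) - sin(x)sin(y): cos(2x) = cos²x - sin²x.
So the two sides agree for every real x for which both sides are defined.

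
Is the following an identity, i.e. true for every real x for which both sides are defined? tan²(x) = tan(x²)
No, this is NOT an identity.

Claim: tan²(x) = tan(x²).
Test a specific point where both sides are defined: x = π/3.
LHS = tan²(x) ≈ 3.0000
RHS = tan(x²) ≈ 1.9485
Since 3.0000 ≠ 1.9485, the equation fails at this point, so it cannot hold for every real x for which both sides are defined.
tan²(x) means (tan x)², squaring the output; tan(x²) squares the input. These are different functions.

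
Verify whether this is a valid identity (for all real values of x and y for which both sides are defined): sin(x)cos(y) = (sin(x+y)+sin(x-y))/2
Claim: sin(x)cos(y) = (sin(x+y)+sin(x-y))/2.
Reasoning: sin(x+y) = sin(x)cos(y) + cos(x)sin(y) and sin(x-y) = sin(x)cos(y) - cos(x)sin(y). Adding, sin(x+y) + sin(x-y) = 2sin(x)cos(y); divide by 2.
So the two sides agree for all real values of x and y for which both sides are defined.

Conclusion: Yes, this is an identity.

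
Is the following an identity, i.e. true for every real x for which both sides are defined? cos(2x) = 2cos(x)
Claim: cos(2x) = 2cos(x).
Test a specific point where both sides are defined: x = π/6.
LHS = cos(2x) ≈ 0.5000
RHS = 2cos(x) ≈ 1.7321
Since 0.5000 ≠ 1.7321, the equation fails at this point, so it cannot hold for every real x for which both sides are defined.
The correct double-angle formula is cos(2x) = cos²x - sin²x.

Conclusion: No, this is NOT an identity.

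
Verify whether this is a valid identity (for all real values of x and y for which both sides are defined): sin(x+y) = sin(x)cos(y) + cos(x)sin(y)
Claim: sin(x+y) = sin(x)cos(y) + cos(x)sin(y).
Reasoning: By Euler's formula e^(i(x+y)) = e^(ix)·e^(iy) = (cos x + i·sin x)(cos y + i·sin y). The imaginary part of the left side is sin(x+y); the imaginary part of the product is sin(x)cos(y) + cos(x)sin(y).
So the two sides agree for all real values of x and y for which both sides are defined.

Conclusion: Yes, this is an identity.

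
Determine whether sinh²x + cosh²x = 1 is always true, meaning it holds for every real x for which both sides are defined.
No, this is NOT an identity.

Claim: sinh²x + cosh²x = 1.
Test a specific point where both sides are defined: x = -1.
LHS = sinh²x + cosh²x ≈ 3.7622
RHS = 1 ≈ 1.0000
Since 3.7622 ≠ 1.0000, the equation fails at this point, so it cannot hold for every real x for which both sides are defined.
The correct hyperbolic identity is cosh²x - sinh²x = 1 (a difference); the sum sinh²x + cosh²x equals cosh(2x).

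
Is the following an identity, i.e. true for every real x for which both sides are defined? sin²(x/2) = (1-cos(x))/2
Yes, this is an identity.

Claim: sin²(x/2) = (1-cos(x))/2.
Reasoning: Use cos(2θ) = 1 - 2sin²θ with θ = x/2: cos(x) = 1 - 2sin²(x/2). Solving for sin²(x/2) gives (1 - cos(x))/2.
So the two sides agree for every real x for which both sides are defined.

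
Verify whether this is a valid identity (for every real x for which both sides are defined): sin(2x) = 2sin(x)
Claim: sin(2x) = 2sin(x).
Test a specific point where both sides are defined: x = π/4.
LHS = sin(2x) ≈ 1.0000
RHS = 2sin(x) ≈ 1.4142
Since 1.0000 ≠ 1.4142, the equation fails at this point, so it cannot hold for every real x for which both sides are defined.
The correct double-angle formula is sin(2x) = 2sin(x)cos(x).

Conclusion: No, this is NOT an identity.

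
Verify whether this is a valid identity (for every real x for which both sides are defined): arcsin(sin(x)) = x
Claim: arcsin(sin(x)) = x.
Test a specific point where both sides are defined: x = 3π/4.
LHS = arcsin(sin(x)) ≈ 0.7854
RHS = x ≈ 2.3562
Since 0.7854 ≠ 2.3562, the equation fails at this point, so it cannot hold for every real x for which both sides are defined.
arcsin only returns values in [-π/2, π/2], so arcsin(sin(x)) = x holds only for x in that interval, not for all real x.

Conclusion: No, this is NOT an identity.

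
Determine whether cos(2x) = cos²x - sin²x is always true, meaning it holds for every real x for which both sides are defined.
Claim: cos(2x) = cos²x - sin²x.
Reasoning: Put y = x in the addition formula cos(x+y) = cos(x)cos(y) - sin(x)sin(y): cos(2x) = cos²x - sin²x.
So the two sides agree for every real x for which both sides are defined.

Conclusion: Yes, this is an identity.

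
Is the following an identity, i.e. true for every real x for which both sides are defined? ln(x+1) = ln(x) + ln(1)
No, this is NOT an identity.

Claim: ln(x+1) = ln(x) + ln(1).
Test a specific point where both sides are defined: x = 2.
LHS = ln(x+1) ≈ 1.0986
RHS = ln(x) + ln(1) ≈ 0.6931
Since 1.0986 ≠ 0.6931, the equation fails at this point, so it cannot hold for every real x for which both sides are defined.
ln(1) = 0, so the right side is just ln(x), which differs from ln(x+1).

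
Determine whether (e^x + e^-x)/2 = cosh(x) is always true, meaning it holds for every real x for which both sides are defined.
Claim: (e^x + e^-x)/2 = cosh(x).
Reasoning: This is exactly the definition of the hyperbolic cosine: cosh(x) := (e^x + e^-x)/2.
So the two sides agree for every real x for which both sides are defined.

Conclusion: Yes, this is an identity.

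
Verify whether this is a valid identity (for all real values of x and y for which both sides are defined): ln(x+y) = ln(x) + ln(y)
No, this is NOT an identity.

Claim: ln(x+y) = ln(x) + ln(y).
Test a specific point where both sides are defined: x = 1/2, y = 3/2.
LHS = ln(x+y) ≈ 0.6931
RHS = ln(x) + ln(y) ≈ -0.2877
Since 0.6931 ≠ -0.2877, the equation fails at this point, so it cannot hold for all real values of x and y for which both sides are defined.
ln(x) + ln(y) = ln(xy), not ln(x+y).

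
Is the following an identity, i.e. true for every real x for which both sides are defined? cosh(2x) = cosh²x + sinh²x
Claim: cosh(2x) = cosh²x + sinh²x.
Reasoning: cosh²x = (e^(2x) + 2 + e^(-2x))/4 and sinh²x = (e^(2x) - 2 + e^(-2x))/4. Adding gives (2e^(2x) + 2e^(-2x))/4 = (e^(2x) + e^(-2x))/2 = cosh(2x).
So the two sides agree for every real x for which both sides are defined.

Conclusion: Yes, this is an identity.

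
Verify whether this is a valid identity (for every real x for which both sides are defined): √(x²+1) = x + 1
Claim: √(x²+1) = x + 1.
Test a specific point where both sides are defined: x = 3/2.
LHS = √(x²+1) ≈ 1.8028
RHS = x + 1 ≈ 2.5000
Since 1.8028 ≠ 2.5000, the equation fails at this point, so it cannot hold for every real x for which both sides are defined.
(x+1)² = x² + 2x + 1 ≠ x² + 1 unless x = 0.

Conclusion: No, this is NOT an identity.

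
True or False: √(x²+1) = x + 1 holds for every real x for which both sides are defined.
False.

Claim: √(x²+1) = x + 1.
Test a specific point where both sides are defined: x = -2.
LHS = √(x²+1) ≈ 2.2361
RHS = x + 1 ≈ -1.0000
Since 2.2361 ≠ -1.0000, the equation fails at this point, so it cannot hold for every real x for which both sides are defined.
(x+1)² = x² + 2x + 1 ≠ x² + 1 unless x = 0.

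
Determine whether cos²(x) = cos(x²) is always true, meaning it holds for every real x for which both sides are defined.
No, this is NOT an identity.

Claim: cos²(x) = cos(x²).
Test a specific point where both sides are defined: x = π/6.
LHS = cos²(x) ≈ 0.7500
RHS = cos(x²) ≈ 0.9627
Since 0.7500 ≠ 0.9627, the equation fails at this point, so it cannot hold for every real x for which both sides are defined.
cos²(x) means (cos x)², squaring the output; cos(x²) squares the input. These are different functions.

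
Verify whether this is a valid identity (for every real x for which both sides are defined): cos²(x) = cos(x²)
Claim: cos²(x) = cos(x²).
Test a specific point where both sides are defined: x = π.
LHS = cos²(x) ≈ 1.0000
RHS = cos(x²) ≈ -0.9027
Since 1.0000 ≠ -0.9027, the equation fails at this point, so it cannot hold for every real x for which both sides are defined.
cos²(x) means (cos x)², squaring the output; cos(x²) squares the input. These are different functions.

Conclusion: No, this is NOT an identity.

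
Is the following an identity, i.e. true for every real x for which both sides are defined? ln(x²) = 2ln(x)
Claim: ln(x²) = 2ln(x).
Reasoning: The right side requires x > 0. For x > 0, x² = (e^(ln x))² = e^(2ln x), so ln(x²) = 2ln(x). (For x < 0 the right side is undefined, so those values are outside the claim.)
So the two sides agree for every real x for which both sides are defined.

Conclusion: Yes, this is an identity.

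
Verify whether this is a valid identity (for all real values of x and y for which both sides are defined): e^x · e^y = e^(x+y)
Claim: e^x · e^y = e^(x+y).
Reasoning: This is the law of exponents for a common base: multiplying powers adds exponents. E.g. from the series, (Σ x^j/j!)(Σ y^k/k!) = Σ_m (Σ_{j+k=m} x^j y^k/(j!k!)) = Σ_m (x+y)^m/m! by the binomial theorem.
So the two sides agree for all real values of x and y for which both sides are defined.

Conclusion: Yes, this is an identity.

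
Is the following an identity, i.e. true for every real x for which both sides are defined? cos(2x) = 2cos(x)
Claim: cos(2x) = 2cos(x).
Test a specific point where both sides are defined: x = π/4.
LHS = cos(2x) ≈ 0.0000
RHS = 2cos(x) ≈ 1.4142
Since 0.0000 ≠ 1.4142, the equation fails at this point, so it cannot hold for every real x for which both sides are defined.
The correct double-angle formula is cos(2x) = cos²x - sin²x.

Conclusion: No, this is NOT an identity.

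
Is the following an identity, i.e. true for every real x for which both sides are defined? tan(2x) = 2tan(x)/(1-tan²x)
Claim: tan(2x) = 2tan(x)/(1-tan²x).
Reasoning: tan(2x) = sin(2x)/cos(2x) = 2sin(x)cos(x) / (cos²x - sin²x). Divide numerator and denominator by cos²x: 2tan(x) / (1 - tan²x).
So the two sides agree for every real x for which both sides are defined.

Conclusion: Yes, this is an identity.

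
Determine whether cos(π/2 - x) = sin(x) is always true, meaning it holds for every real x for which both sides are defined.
Yes, this is an identity.

Claim: cos(π/2 - x) = sin(x).
Reasoning: Use cos(u - v) = cos(u)cos(v) + sin(u)sin(v) with u = π/2, v = x: cos(π/2)cos(x) + sin(π/2)sin(x) = 0·cos(x) + 1·sin(x) = sin(x).
So the two sides agree for every real x for which both sides are defined.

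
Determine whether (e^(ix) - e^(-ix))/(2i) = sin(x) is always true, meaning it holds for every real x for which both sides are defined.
Yes, this is an identity.

Claim: (e^(ix) - e^(-ix))/(2i) = sin(x).
Reasoning: By Euler's formula e^(ix) = cos(x) + i·sin(x) and e^(-ix) = cos(x) - i·sin(x). Subtracting cancels the cosine terms: e^(ix) - e^(-ix) = 2i·sin(x); divide by 2i.
So the two sides agree for every real x for which both sides are defined.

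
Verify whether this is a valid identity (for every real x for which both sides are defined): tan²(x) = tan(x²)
No, this is NOT an identity.

Claim: tan²(x) = tan(x²).
Test a specific point where both sides are defined: x = -π/6.
LHS = tan²(x) ≈ 0.3333
RHS = tan(x²) ≈ 0.2812
Since 0.3333 ≠ 0.2812, the equation fails at this point, so it cannot hold for every real x for which both sides are defined.
tan²(x) means (tan x)², squaring the output; tan(x²) squares the input. These are different functions.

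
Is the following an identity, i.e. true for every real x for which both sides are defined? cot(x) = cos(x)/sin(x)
Claim: cot(x) = cos(x)/sin(x).
Reasoning: cot(x) is defined as 1/tan(x) = 1/(sin(x)/cos(x)) = cos(x)/sin(x), wherever sin(x) ≠ 0.
So the two sides agree for every real x for which both sides are defined.

Conclusion: Yes, this is an identity.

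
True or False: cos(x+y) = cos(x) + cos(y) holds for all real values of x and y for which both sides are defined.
Claim: cos(x+y) = cos(x) + cos(y).
Test a specific point where both sides are defined: x = π/2, y = π.
LHS = cos(x+y) ≈ 0.0000
RHS = cos(x) + cos(y) ≈ -1.0000
Since 0.0000 ≠ -1.0000, the equation fails at this point, so it cannot hold for all real values of x and y for which both sides are defined.
The correct expansion is cos(x+y) = cos(x)cos(y) - sin(x)sin(y); cosine is not additive.

Conclusion: False.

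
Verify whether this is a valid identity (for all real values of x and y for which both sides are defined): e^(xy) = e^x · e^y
Claim: e^(xy) = e^x · e^y.
Test a specific point where both sides are defined: x = 2, y = 1.
LHS = e^(xy) ≈ 7.3891
RHS = e^x · e^y ≈ 20.0855
Since 7.3891 ≠ 20.0855, the equation fails at this point, so it cannot hold for all real values of x and y for which both sides are defined.
e^x · e^y = e^(x+y), not e^(xy).

Conclusion: No, this is NOT an identity.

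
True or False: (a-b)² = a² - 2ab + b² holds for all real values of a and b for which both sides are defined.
Claim: (a-b)² = a² - 2ab + b².
Reasoning: Expand: (a-b)² = (a-b)(a-b) = a·a - a·b - b·a + b·b = a² - 2ab + b².
So the two sides agree for all real values of a and b for which both sides are defined.

Conclusion: True.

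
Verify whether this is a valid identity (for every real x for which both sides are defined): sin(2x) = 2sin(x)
No, this is NOT an identity.

Claim: sin(2x) = 2sin(x).
Test a specific point where both sides are defined: x = π/6.
LHS = sin(2x) ≈ 0.8660
RHS = 2sin(x) ≈ 1.0000
Since 0.8660 ≠ 1.0000, the equation fails at this point, so it cannot hold for every real x for which both sides are defined.
The correct double-angle formula is sin(2x) = 2sin(x)cos(x).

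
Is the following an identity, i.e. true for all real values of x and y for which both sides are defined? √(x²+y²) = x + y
Claim: √(x²+y²) = x + y.
Test a specific point where both sides are defined: x = -1, y = 4.
LHS = √(x²+y²) ≈ 4.1231
RHS = x + y ≈ 3.0000
Since 4.1231 ≠ 3.0000, the equation fails at this point, so it cannot hold for all real values of x and y for which both sides are defined.
(x+y)² = x² + 2xy + y², not x² + y², so the square root does not split this way.

Conclusion: No, this is NOT an identity.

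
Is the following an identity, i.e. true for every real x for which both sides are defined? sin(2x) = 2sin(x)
No, this is NOT an identity.

Claim: sin(2x) = 2sin(x).
Test a specific point where both sides are defined: x = π/2.
LHS = sin(2x) ≈ 0.0000
RHS = 2sin(x) ≈ 2.0000
Since 0.0000 ≠ 2.0000, the equation fails at this point, so it cannot hold for every real x for which both sides are defined.
The correct double-angle formula is sin(2x) = 2sin(x)cos(x).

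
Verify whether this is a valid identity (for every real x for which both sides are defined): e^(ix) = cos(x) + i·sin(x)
Yes, this is an identity.

Claim: e^(ix) = cos(x) + i·sin(x).
Reasoning: Euler's formula. Expand e^(ix) = Σ (ix)^k / k!. Since i² = -1, the even-k terms are Σ (-1)^m x^(2m)/(2m)! = cos(x) and the odd-k terms are i · Σ (-1)^m x^(2m+1)/(2m+1)! = i·sin(x).
So the two sides agree for every real x for which both sides are defined.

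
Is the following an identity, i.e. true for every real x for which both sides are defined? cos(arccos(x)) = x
Claim: cos(arccos(x)) = x.
Reasoning: For -1 ≤ x ≤ 1 (where arccos is defined), arccos(x) is by definition an angle whose cosine equals x. Taking the cosine of that angle returns x. (Note the other order, arccos(cos x) = x, is NOT an identity.)
So the two sides agree for every real x for which both sides are defined.

Conclusion: Yes, this is an identity.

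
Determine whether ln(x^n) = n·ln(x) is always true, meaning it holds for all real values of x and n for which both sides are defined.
Yes, this is an identity.

Claim: ln(x^n) = n·ln(x).
Reasoning: The right side requires x > 0. For x > 0, x^n = (e^(ln x))^n = e^(n·ln x), so taking ln of both sides gives ln(x^n) = n·ln(x).
So the two sides agree for all real values of x and n for which both sides are defined.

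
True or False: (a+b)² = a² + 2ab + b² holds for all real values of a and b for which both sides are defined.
Claim: (a+b)² = a² + 2ab + b².
Reasoning: Expand: (a+b)² = (a+b)(a+b) = a·a + a·b + b·a + b·b = a² + 2ab + b².
So the two sides agree for all real values of a and b for which both sides are defined.

Conclusion: True.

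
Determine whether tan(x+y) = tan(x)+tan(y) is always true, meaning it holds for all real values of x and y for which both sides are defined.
No, this is NOT an identity.

Claim: tan(x+y) = tan(x)+tan(y).
Test a specific point where both sides are defined: x = -π/4, y = -π/3.
LHS = tan(x+y) ≈ 3.7321
RHS = tan(x)+tan(y) ≈ -2.7321
Since 3.7321 ≠ -2.7321, the equation fails at this point, so it cannot hold for all real values of x and y for which both sides are defined.
The correct formula is tan(x+y) = (tan(x) + tan(y))/(1 - tan(x)tan(y)).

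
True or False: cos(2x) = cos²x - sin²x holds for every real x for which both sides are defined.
True.

Claim: cos(2x) = cos²x - sin²x.
Reasoning: Put y = x in the addition formula cos(x+y) = cos(x)cos(y) - sin(x)sin(y): cos(2x) = cos²x - sin²x.
So the two sides agree for every real x for which both sides are defined.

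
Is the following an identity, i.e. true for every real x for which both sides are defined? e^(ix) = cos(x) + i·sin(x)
Yes, this is an identity.

Claim: e^(ix) = cos(x) + i·sin(x).
Reasoning: Euler's formula. Expand e^(ix) = Σ (ix)^k / k!. Since i² = -1, the even-k terms are Σ (-1)^m x^(2m)/(2m)! = cos(x) and the odd-k terms are i · Σ (-1)^m x^(2m+1)/(2m+1)! = i·sin(x).
So the two sides agree for every real x for which both sides are defined.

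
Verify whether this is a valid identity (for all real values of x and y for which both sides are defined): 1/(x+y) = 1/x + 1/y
Claim: 1/(x+y) = 1/x + 1/y.
Test a specific point where both sides are defined: x = -3, y = 2.
LHS = 1/(x+y) ≈ -1.0000
RHS = 1/x + 1/y ≈ 0.1667
Since -1.0000 ≠ 0.1667, the equation fails at this point, so it cannot hold for all real values of x and y for which both sides are defined.
1/x + 1/y = (x+y)/(xy), which is not 1/(x+y).

Conclusion: No, this is NOT an identity.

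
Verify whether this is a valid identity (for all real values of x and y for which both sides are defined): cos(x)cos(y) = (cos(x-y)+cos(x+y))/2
Yes, this is an identity.

Claim: cos(x)cos(y) = (cos(x-y)+cos(x+y))/2.
Reasoning: cos(x-y) = cos(x)cos(y) + sin(x)sin(y) and cos(x+y) = cos(x)cos(y) - sin(x)sin(y). Adding, cos(x-y) + cos(x+y) = 2cos(x)cos(y); divide by 2.
So the two sides agree for all real values of x and y for which both sides are defined.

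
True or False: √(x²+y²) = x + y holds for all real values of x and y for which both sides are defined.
Claim: √(x²+y²) = x + y.
Test a specific point where both sides are defined: x = 5, y = -1.
LHS = √(x²+y²) ≈ 5.0990
RHS = x + y ≈ 4.0000
Since 5.0990 ≠ 4.0000, the equation fails at this point, so it cannot hold for all real values of x and y for which both sides are defined.
(x+y)² = x² + 2xy + y², not x² + y², so the square root does not split this way.

Conclusion: False.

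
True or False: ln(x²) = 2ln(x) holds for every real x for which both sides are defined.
Claim: ln(x²) = 2ln(x).
Reasoning: The right side requires x > 0. For x > 0, x² = (e^(ln x))² = e^(2ln x), so ln(x²) = 2ln(x). (For x < 0 the right side is undefined, so those values are outside the claim.)
So the two sides agree for every real x for which both sides are defined.

Conclusion: True.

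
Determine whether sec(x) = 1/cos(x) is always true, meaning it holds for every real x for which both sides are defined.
Claim: sec(x) = 1/cos(x).
Reasoning: sec(x) is by definition the reciprocal of cos(x), wherever cos(x) ≠ 0.
So the two sides agree for every real x for which both sides are defined.

Conclusion: Yes, this is an identity.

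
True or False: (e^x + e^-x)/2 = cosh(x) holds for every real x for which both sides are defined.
True.

Claim: (e^x + e^-x)/2 = cosh(x).
Reasoning: This is exactly the definition of the hyperbolic cosine: cosh(x) := (e^x + e^-x)/2.
So the two sides agree for every real x for which both sides are defined.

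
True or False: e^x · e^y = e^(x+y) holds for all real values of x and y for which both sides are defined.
True.

Claim: e^x · e^y = e^(x+y).
Reasoning: This is the law of exponents for a common base: multiplying powers adds exponents. E.g. from the series, (Σ x^j/j!)(Σ y^k/k!) = Σ_m (Σ_{j+k=m} x^j y^k/(j!k!)) = Σ_m (x+y)^m/m! by the binomial theorem.
So the two sides agree for all real values of x and y for which both sides are defined.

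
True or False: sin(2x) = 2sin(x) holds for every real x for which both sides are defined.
Claim: sin(2x) = 2sin(x).
Test a specific point where both sides are defined: x = π/3.
LHS = sin(2x) ≈ 0.8660
RHS = 2sin(x) ≈ 1.7321
Since 0.8660 ≠ 1.7321, the equation fails at this point, so it cannot hold for every real x for which both sides are defined.
The correct double-angle formula is sin(2x) = 2sin(x)cos(x).

Conclusion: False.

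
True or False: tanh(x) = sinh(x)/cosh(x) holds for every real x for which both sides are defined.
True.

Claim: tanh(x) = sinh(x)/cosh(x).
Reasoning: tanh(x) is defined as sinh(x)/cosh(x) = (e^x - e^-x)/(e^x + e^-x); cosh(x) ≥ 1 is never zero, so this holds for every real x.
So the two sides agree for every real x for which both sides are defined.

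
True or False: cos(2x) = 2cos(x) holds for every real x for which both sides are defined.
Claim: cos(2x) = 2cos(x).
Test a specific point where both sides are defined: x = 3π/4.
LHS = cos(2x) ≈ 0.0000
RHS = 2cos(x) ≈ -1.4142
Since 0.0000 ≠ -1.4142, the equation fails at this point, so it cannot hold for every real x for which both sides are defined.
The correct double-angle formula is cos(2x) = cos²x - sin²x.

Conclusion: False.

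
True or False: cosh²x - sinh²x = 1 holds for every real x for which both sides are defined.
True.

Claim: cosh²x - sinh²x = 1.
Reasoning: With cosh(x) = (e^x + e^-x)/2 and sinh(x) = (e^x - e^-x)/2: cosh²x = (e^(2x) + 2 + e^(-2x))/4 and sinh²x = (e^(2x) - 2 + e^(-2x))/4. Subtracting leaves 4/4 = 1.
So the two sides agree for every real x for which both sides are defined.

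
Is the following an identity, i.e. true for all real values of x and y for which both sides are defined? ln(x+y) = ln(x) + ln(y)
No, this is NOT an identity.

Claim: ln(x+y) = ln(x) + ln(y).
Test a specific point where both sides are defined: x = 4, y = 3/2.
LHS = ln(x+y) ≈ 1.7047
RHS = ln(x) + ln(y) ≈ 1.7918
Since 1.7047 ≠ 1.7918, the equation fails at this point, so it cannot hold for all real values of x and y for which both sides are defined.
ln(x) + ln(y) = ln(xy), not ln(x+y).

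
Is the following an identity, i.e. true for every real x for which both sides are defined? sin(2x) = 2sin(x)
Claim: sin(2x) = 2sin(x).
Test a specific point where both sides are defined: x = 3π/4.
LHS = sin(2x) ≈ -1.0000
RHS = 2sin(x) ≈ 1.4142
Since -1.0000 ≠ 1.4142, the equation fails at this point, so it cannot hold for every real x for which both sides are defined.
The correct double-angle formula is sin(2x) = 2sin(x)cos(x).

Conclusion: No, this is NOT an identity.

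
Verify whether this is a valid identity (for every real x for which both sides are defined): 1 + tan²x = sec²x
Yes, this is an identity.

Claim: 1 + tan²x = sec²x.
Reasoning: Start from sin²x + cos²x = 1 and divide every term by cos²x (allowed wherever tan x and sec x are defined): tan²x + 1 = 1/cos²x = sec²x.
So the two sides agree for every real x for which both sides are defined.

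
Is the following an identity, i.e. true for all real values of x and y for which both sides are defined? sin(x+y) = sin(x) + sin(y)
Claim: sin(x+y) = sin(x) + sin(y).
Test a specific point where both sides are defined: x = -π/2, y = π/4.
LHS = sin(x+y) ≈ -0.7071
RHS = sin(x) + sin(y) ≈ -0.2929
Since -0.7071 ≠ -0.2929, the equation fails at this point, so it cannot hold for all real values of x and y for which both sides are defined.
The correct expansion is sin(x+y) = sin(x)cos(y) + cos(x)sin(y); sine is not additive.

Conclusion: No, this is NOT an identity.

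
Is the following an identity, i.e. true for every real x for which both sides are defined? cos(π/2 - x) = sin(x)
Claim: cos(π/2 - x) = sin(x).
Reasoning: Use cos(u - v) = cos(u)cos(v) + sin(u)sin(v) with u = π/2, v = x: cos(π/2)cos(x) + sin(π/2)sin(x) = 0·cos(x) + 1·sin(x) = sin(x).
So the two sides agree for every real x for which both sides are defined.

Conclusion: Yes, this is an identity.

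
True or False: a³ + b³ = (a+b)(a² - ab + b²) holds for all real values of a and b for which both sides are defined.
Claim: a³ + b³ = (a+b)(a² - ab + b²).
Reasoning: Expand the right side: (a+b)(a² - ab + b²) = a³ - a²b + ab² + a²b - ab² + b³ = a³ + b³ (the middle terms cancel in pairs).
So the two sides agree for all real values of a and b for which both sides are defined.

Conclusion: True.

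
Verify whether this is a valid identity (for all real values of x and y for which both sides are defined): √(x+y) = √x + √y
No, this is NOT an identity.

Claim: √(x+y) = √x + √y.
Test a specific point where both sides are defined: x = 5, y = 3/2.
LHS = √(x+y) ≈ 2.5495
RHS = √x + √y ≈ 3.4608
Since 2.5495 ≠ 3.4608, the equation fails at this point, so it cannot hold for all real values of x and y for which both sides are defined.
Squaring the right side gives x + 2√(xy) + y, not x + y.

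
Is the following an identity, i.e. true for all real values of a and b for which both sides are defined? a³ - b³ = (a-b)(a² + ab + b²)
Yes, this is an identity.

Claim: a³ - b³ = (a-b)(a² + ab + b²).
Reasoning: Expand the right side: (a-b)(a² + ab + b²) = a³ + a²b + ab² - a²b - ab² - b³ = a³ - b³ (the middle terms cancel in pairs).
So the two sides agree for all real values of a and b for which both sides are defined.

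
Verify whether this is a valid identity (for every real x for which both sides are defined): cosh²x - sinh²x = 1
Claim: cosh²x - sinh²x = 1.
Reasoning: With cosh(x) = (e^x + e^-x)/2 and sinh(x) = (e^x - e^-x)/2: cosh²x = (e^(2x) + 2 + e^(-2x))/4 and sinh²x = (e^(2x) - 2 + e^(-2x))/4. Subtracting leaves 4/4 = 1.
So the two sides agree for every real x for which both sides are defined.

Conclusion: Yes, this is an identity.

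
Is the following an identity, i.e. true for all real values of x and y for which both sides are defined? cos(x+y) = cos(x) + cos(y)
No, this is NOT an identity.

Claim: cos(x+y) = cos(x) + cos(y).
Test a specific point where both sides are defined: x = π/4, y = π/3.
LHS = cos(x+y) ≈ -0.2588
RHS = cos(x) + cos(y) ≈ 1.2071
Since -0.2588 ≠ 1.2071, the equation fails at this point, so it cannot hold for all real values of x and y for which both sides are defined.
The correct expansion is cos(x+y) = cos(x)cos(y) - sin(x)sin(y); cosine is not additive.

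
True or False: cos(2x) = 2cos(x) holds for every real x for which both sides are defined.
Claim: cos(2x) = 2cos(x).
Test a specific point where both sides are defined: x = π/2.
LHS = cos(2x) ≈ -1.0000
RHS = 2cos(x) ≈ 0.0000
Since -1.0000 ≠ 0.0000, the equation fails at this point, so it cannot hold for every real x for which both sides are defined.
The correct double-angle formula is cos(2x) = cos²x - sin²x.

Conclusion: False.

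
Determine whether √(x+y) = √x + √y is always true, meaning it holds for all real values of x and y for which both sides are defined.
No, this is NOT an identity.

Claim: √(x+y) = √x + √y.
Test a specific point where both sides are defined: x = 1, y = 3/2.
LHS = √(x+y) ≈ 1.5811
RHS = √x + √y ≈ 2.2247
Since 1.5811 ≠ 2.2247, the equation fails at this point, so it cannot hold for all real values of x and y for which both sides are defined.
Squaring the right side gives x + 2√(xy) + y, not x + y.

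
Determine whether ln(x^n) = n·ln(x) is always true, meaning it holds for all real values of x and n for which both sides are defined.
Yes, this is an identity.

Claim: ln(x^n) = n·ln(x).
Reasoning: The right side requires x > 0. For x > 0, x^n = (e^(ln x))^n = e^(n·ln x), so taking ln of both sides gives ln(x^n) = n·ln(x).
So the two sides agree for all real values of x and n for which both sides are defined.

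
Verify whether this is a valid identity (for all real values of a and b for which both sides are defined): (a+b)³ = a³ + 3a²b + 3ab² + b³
Yes, this is an identity.

Claim: (a+b)³ = a³ + 3a²b + 3ab² + b³.
Reasoning: (a+b)³ = (a+b)(a+b)² = (a+b)(a² + 2ab + b²) = a³ + 2a²b + ab² + a²b + 2ab² + b³ = a³ + 3a²b + 3ab² + b³.
So the two sides agree for all real values of a and b for which both sides are defined.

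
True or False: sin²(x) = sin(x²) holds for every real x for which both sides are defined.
Claim: sin²(x) = sin(x²).
Test a specific point where both sides are defined: x = π.
LHS = sin²(x) ≈ 0.0000
RHS = sin(x²) ≈ -0.4303
Since 0.0000 ≠ -0.4303, the equation fails at this point, so it cannot hold for every real x for which both sides are defined.
sin²(x) means (sin x)², squaring the output; sin(x²) squares the input. These are different functions.

Conclusion: False.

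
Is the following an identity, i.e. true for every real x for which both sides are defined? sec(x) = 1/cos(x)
Claim: sec(x) = 1/cos(x).
Reasoning: sec(x) is by definition the reciprocal of cos(x), wherever cos(x) ≠ 0.
So the two sides agree for every real x for which both sides are defined.

Conclusion: Yes, this is an identity.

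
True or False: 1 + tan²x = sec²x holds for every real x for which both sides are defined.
Claim: 1 + tan²x = sec²x.
Reasoning: Start from sin²x + cos²x = 1 and divide every term by cos²x (allowed wherever tan x and sec x are defined): tan²x + 1 = 1/cos²x = sec²x.
So the two sides agree for every real x for which both sides are defined.

Conclusion: True.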